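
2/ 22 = 1/ 11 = 0.09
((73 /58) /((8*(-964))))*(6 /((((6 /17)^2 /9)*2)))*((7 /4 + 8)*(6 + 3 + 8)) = -41961933 /7156736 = -5.86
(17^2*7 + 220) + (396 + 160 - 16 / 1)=2783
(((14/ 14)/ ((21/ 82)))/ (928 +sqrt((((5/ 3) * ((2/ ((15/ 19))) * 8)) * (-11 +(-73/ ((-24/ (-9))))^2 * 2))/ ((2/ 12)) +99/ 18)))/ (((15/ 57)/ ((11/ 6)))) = 15904064/ 352582545-8569 * sqrt(434202)/ 211549527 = 0.02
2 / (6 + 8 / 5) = 5 / 19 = 0.26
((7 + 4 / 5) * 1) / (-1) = -39 / 5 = -7.80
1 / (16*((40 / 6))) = 3 / 320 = 0.01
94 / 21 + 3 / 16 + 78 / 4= 8119 / 336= 24.16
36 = 36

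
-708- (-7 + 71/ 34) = -23905/ 34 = -703.09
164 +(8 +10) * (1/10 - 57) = -4301/5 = -860.20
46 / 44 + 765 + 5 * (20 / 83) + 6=1411955 / 1826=773.25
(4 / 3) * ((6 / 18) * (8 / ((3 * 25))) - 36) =-32368 / 675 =-47.95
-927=-927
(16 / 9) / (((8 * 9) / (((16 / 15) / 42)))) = 16 / 25515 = 0.00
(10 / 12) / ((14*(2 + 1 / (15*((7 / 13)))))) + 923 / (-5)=-823191 / 4460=-184.57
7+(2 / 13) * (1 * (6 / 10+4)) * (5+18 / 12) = 58 / 5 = 11.60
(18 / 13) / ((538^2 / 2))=0.00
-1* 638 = -638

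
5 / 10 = 0.50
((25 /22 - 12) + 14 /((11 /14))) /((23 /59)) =9027 /506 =17.84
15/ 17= 0.88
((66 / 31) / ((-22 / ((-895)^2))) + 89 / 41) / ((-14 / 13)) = 640401554 / 8897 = 71979.49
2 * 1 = 2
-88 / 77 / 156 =-2 / 273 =-0.01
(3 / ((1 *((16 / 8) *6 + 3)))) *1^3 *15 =3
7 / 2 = 3.50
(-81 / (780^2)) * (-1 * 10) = 9 / 6760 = 0.00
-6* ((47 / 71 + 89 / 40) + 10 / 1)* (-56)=1537158 / 355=4330.02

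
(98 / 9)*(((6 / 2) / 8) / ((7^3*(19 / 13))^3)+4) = 8857132499807 / 203352531732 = 43.56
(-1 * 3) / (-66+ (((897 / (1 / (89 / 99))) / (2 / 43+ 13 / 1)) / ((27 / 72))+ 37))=-166617 / 7543553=-0.02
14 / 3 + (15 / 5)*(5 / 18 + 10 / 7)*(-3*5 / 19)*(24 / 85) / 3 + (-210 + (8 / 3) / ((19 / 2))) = -464484 / 2261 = -205.43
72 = 72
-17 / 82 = -0.21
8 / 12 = 2 / 3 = 0.67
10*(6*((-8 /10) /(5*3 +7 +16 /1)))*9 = -216 /19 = -11.37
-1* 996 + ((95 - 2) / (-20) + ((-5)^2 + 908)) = -1353 / 20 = -67.65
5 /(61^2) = 5 /3721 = 0.00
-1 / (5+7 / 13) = -13 / 72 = -0.18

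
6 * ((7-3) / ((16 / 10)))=15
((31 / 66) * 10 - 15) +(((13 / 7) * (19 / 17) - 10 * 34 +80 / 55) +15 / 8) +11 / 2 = -10662523 / 31416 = -339.40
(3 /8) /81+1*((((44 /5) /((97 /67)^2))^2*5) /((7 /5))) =8427334880263 /133856272872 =62.96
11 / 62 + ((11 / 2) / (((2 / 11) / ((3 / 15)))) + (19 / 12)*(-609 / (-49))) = 28108 / 1085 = 25.91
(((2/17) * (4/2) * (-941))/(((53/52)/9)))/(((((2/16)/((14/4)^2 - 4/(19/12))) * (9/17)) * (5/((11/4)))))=-795536456/5035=-158001.28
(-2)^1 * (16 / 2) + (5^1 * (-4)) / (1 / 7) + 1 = -155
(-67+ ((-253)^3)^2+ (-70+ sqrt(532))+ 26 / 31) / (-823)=-8129892834130378 / 25513 -2*sqrt(133) / 823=-318656874304.52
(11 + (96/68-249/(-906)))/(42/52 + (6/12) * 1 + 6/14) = 5927103/811172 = 7.31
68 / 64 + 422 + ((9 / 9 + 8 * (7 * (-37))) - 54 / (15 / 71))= -152283 / 80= -1903.54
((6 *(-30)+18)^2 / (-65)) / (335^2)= -26244 / 7294625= -0.00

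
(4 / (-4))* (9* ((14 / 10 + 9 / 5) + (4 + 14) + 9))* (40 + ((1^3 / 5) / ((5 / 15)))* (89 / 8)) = -2537253 / 200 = -12686.26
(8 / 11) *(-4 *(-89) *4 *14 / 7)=22784 / 11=2071.27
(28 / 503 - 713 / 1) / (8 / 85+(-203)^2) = -10160645 / 587298273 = -0.02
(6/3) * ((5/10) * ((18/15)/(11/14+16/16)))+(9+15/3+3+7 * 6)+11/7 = 53588/875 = 61.24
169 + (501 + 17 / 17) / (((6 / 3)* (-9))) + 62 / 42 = 8983 / 63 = 142.59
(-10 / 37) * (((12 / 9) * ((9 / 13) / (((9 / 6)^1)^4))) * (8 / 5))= -1024 / 12987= -0.08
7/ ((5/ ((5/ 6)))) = 7/ 6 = 1.17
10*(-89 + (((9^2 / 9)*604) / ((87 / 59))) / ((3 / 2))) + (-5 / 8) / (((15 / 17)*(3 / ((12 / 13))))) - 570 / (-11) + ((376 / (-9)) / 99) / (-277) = 4417491804367 / 186092478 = 23738.15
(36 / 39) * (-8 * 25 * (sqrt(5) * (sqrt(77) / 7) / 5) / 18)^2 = 88000 / 2457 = 35.82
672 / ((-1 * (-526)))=336 / 263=1.28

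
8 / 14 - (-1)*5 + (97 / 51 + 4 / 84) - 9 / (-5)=5546 / 595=9.32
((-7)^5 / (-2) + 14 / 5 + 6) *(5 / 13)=6471 / 2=3235.50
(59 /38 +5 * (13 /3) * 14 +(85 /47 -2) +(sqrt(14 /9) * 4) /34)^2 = 3265106 * sqrt(14) /136629 +85583493966153 /921851044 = 92928.16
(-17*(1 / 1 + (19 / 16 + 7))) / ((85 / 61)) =-8967 / 80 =-112.09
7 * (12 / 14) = 6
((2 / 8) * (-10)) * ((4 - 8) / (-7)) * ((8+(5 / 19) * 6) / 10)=-26 / 19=-1.37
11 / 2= 5.50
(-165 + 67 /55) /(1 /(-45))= 7370.18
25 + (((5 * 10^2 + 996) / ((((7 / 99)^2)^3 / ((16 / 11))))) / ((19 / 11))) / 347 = 22535288247558761 / 775659857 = 29053054.69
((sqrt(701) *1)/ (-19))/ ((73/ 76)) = -4 *sqrt(701)/ 73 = -1.45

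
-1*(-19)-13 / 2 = 25 / 2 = 12.50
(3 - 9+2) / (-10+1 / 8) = 32 / 79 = 0.41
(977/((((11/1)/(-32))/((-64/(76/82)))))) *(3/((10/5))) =61527552/209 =294390.20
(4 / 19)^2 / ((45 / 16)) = 256 / 16245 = 0.02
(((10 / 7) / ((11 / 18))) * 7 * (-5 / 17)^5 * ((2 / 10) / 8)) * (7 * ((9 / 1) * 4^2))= -14175000 / 15618427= -0.91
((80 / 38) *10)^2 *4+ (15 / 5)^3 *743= 7882021 / 361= 21833.85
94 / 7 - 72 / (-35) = 542 / 35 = 15.49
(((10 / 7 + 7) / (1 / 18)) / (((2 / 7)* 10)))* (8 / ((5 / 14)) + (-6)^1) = 21771 / 25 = 870.84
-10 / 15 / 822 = -0.00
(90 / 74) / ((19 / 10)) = 450 / 703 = 0.64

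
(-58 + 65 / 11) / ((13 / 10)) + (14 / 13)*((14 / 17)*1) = -95254 / 2431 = -39.18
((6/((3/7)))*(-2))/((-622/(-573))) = -25.79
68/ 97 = 0.70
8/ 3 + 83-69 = 16.67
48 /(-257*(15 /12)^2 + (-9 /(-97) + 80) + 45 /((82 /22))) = -1018112 /6562507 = -0.16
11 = 11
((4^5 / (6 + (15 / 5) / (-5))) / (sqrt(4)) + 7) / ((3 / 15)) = 13745 / 27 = 509.07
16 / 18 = 8 / 9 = 0.89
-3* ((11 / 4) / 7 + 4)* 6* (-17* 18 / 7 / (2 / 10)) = 846855 / 49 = 17282.76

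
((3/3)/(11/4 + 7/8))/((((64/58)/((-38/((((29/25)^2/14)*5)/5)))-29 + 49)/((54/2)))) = 4488750/12051443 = 0.37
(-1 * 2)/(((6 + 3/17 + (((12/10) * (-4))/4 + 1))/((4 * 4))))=-680/127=-5.35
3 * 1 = 3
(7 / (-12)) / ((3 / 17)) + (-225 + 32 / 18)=-8155 / 36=-226.53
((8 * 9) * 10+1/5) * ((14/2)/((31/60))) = 302484/31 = 9757.55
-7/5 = -1.40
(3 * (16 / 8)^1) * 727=4362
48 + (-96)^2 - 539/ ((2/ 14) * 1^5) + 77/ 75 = 411902/ 75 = 5492.03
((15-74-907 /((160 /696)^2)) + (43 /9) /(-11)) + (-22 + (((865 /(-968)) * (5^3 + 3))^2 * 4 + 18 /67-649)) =121616137893991 /3531409200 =34438.42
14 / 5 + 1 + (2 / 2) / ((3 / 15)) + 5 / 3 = 157 / 15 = 10.47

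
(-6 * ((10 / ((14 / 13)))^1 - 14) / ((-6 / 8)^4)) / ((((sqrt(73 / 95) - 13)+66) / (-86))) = -1219356160 / 8403633+242176 * sqrt(6935) / 8403633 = -142.70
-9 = -9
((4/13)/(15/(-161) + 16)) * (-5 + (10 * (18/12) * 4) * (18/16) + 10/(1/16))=143290/33293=4.30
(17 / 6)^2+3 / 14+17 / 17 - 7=565 / 252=2.24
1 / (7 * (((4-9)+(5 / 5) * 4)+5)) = 1 / 28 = 0.04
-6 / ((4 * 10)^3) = -3 / 32000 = -0.00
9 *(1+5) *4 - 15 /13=2793 /13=214.85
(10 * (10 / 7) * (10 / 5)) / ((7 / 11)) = 2200 / 49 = 44.90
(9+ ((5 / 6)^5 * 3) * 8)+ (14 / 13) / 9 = 79037 / 4212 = 18.76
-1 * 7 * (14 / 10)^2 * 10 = -686 / 5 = -137.20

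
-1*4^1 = -4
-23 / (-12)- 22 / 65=1231 / 780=1.58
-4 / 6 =-2 / 3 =-0.67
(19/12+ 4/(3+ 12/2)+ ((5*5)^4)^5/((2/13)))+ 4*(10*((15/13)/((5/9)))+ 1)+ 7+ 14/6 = 27666828827932476997375488327319/468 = 59117155615240335464477540000.00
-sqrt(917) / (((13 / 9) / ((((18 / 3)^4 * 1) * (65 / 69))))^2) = -377913600 * sqrt(917) / 529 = -21633237.44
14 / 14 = 1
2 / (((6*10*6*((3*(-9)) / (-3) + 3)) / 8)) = 1 / 270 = 0.00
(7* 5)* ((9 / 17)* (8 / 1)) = 2520 / 17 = 148.24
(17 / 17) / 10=1 / 10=0.10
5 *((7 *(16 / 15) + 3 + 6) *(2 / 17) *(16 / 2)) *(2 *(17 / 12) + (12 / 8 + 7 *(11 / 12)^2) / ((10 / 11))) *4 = 7791862 / 2295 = 3395.15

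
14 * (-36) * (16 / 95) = -8064 / 95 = -84.88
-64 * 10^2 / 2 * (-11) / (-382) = -17600 / 191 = -92.15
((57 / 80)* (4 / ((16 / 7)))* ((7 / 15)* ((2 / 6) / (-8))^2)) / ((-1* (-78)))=931 / 71884800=0.00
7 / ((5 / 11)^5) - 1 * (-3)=1136732 / 3125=363.75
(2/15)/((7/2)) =4/105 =0.04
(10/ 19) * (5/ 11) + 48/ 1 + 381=89711/ 209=429.24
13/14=0.93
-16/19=-0.84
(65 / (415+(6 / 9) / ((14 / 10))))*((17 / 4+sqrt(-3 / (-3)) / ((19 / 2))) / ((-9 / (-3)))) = 30121 / 132620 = 0.23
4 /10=2 /5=0.40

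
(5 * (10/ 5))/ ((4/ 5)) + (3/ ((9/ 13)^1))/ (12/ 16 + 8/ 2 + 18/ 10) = 10345/ 786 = 13.16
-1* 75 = -75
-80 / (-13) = 80 / 13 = 6.15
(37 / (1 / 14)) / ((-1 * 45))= -518 / 45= -11.51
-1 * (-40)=40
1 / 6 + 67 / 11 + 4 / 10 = 2197 / 330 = 6.66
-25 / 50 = -1 / 2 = -0.50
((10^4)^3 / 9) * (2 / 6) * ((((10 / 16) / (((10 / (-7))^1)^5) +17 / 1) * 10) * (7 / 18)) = 591323468750000 / 243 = 2433429912551.44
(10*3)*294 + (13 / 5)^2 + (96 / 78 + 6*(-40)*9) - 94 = 6573.99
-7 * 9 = -63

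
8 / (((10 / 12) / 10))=96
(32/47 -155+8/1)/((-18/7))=56.90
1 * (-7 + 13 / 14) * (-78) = 3315 / 7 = 473.57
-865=-865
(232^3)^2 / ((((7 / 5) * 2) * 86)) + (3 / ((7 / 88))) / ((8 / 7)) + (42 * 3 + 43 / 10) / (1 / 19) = 1949117065803987 / 3010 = 647547197941.52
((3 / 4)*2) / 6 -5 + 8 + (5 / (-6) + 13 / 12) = 7 / 2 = 3.50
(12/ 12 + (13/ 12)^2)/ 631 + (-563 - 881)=-131207303/ 90864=-1444.00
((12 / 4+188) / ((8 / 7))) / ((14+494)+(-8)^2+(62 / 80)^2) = 267400 / 916161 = 0.29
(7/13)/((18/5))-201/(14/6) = -140857/1638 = -85.99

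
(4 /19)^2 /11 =16 /3971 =0.00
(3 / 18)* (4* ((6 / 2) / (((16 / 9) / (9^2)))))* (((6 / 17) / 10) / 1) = 3.22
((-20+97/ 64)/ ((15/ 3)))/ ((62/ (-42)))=2.50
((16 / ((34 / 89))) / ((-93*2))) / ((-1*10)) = 178 / 7905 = 0.02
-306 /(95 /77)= -23562 /95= -248.02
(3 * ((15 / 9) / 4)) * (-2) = -5 / 2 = -2.50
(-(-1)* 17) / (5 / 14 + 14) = 238 / 201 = 1.18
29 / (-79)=-0.37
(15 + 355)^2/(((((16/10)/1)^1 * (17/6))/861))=442015875/17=26000933.82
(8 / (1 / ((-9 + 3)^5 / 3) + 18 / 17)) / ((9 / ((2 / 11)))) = 0.15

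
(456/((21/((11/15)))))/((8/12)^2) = 1254/35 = 35.83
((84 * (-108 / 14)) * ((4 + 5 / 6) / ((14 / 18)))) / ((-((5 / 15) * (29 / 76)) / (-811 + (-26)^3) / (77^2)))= -3451400823024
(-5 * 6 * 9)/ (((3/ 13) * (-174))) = 195/ 29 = 6.72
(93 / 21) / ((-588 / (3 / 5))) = -31 / 6860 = -0.00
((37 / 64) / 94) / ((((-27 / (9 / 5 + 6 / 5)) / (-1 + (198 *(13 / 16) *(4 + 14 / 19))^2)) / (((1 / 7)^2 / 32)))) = -0.25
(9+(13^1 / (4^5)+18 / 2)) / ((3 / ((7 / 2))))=129115 / 6144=21.01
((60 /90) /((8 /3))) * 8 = 2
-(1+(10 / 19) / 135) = -515 / 513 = -1.00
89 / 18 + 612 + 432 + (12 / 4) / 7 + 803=233399 / 126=1852.37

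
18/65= 0.28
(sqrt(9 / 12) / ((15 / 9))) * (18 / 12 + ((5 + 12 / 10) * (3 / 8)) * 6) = 927 * sqrt(3) / 200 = 8.03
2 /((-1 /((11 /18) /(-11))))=1 /9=0.11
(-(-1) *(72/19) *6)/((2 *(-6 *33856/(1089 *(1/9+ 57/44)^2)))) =-310249/2573056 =-0.12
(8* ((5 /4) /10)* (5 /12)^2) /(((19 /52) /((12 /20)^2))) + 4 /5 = 369 /380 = 0.97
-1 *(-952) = 952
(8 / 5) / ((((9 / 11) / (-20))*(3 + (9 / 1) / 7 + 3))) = -2464 / 459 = -5.37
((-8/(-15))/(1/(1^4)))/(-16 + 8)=-1/15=-0.07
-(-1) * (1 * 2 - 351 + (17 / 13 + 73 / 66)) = -297371 / 858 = -346.59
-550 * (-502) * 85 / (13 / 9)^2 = 1900948500 / 169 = 11248215.98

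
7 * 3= 21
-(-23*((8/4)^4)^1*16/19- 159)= 8909/19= 468.89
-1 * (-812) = 812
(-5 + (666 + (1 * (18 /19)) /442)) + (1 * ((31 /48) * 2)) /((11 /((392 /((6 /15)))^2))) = 15718381534 /138567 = 113435.24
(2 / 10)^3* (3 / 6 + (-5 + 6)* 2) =1 / 50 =0.02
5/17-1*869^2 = -12837732/17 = -755160.71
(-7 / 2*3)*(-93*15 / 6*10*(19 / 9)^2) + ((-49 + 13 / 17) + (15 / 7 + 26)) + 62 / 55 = 12815657339 / 117810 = 108782.42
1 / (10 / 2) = 1 / 5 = 0.20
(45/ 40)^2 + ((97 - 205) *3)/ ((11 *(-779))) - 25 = -23.70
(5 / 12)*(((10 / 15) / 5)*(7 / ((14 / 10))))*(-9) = -5 / 2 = -2.50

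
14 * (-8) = -112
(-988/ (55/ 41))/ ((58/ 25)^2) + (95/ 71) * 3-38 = -112199788/ 656821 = -170.82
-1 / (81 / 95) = -95 / 81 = -1.17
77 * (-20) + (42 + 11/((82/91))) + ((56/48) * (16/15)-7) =-5503813/3690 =-1491.55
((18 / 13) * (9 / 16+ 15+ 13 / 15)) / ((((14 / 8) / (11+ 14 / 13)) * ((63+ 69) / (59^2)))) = 4139.93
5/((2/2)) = 5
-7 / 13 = -0.54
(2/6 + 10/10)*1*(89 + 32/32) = 120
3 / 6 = 1 / 2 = 0.50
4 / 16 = 1 / 4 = 0.25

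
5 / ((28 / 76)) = 95 / 7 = 13.57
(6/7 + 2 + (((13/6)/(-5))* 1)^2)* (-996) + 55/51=-9019196/2975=-3031.66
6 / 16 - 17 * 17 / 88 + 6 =34 / 11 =3.09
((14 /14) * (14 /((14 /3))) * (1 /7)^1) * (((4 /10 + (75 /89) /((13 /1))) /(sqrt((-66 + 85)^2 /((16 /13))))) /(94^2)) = 8067 * sqrt(13) /22095003385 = 0.00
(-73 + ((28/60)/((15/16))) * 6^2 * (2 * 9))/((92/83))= 517837/2300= 225.15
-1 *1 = -1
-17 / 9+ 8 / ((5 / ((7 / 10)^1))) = -0.77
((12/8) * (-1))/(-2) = 3/4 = 0.75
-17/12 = -1.42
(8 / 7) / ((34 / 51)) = 12 / 7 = 1.71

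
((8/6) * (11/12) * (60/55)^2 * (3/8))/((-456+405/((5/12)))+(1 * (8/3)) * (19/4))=9/8723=0.00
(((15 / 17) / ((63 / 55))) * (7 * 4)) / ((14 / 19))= 10450 / 357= 29.27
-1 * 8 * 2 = -16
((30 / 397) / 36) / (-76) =-5 / 181032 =-0.00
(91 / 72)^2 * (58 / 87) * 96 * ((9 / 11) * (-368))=-3047408 / 99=-30781.90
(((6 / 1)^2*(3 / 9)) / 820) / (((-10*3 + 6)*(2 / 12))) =-3 / 820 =-0.00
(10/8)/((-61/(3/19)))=-15/4636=-0.00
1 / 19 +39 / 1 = 742 / 19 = 39.05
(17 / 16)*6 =51 / 8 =6.38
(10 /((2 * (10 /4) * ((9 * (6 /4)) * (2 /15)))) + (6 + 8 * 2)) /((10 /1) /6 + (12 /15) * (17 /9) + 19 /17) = 8840 /1643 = 5.38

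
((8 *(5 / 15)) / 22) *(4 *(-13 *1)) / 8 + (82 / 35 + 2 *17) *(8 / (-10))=-172454 / 5775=-29.86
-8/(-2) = 4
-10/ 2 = -5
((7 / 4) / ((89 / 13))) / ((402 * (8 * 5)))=91 / 5724480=0.00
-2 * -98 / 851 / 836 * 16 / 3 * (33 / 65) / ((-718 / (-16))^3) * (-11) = -4415488 / 48627267204815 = -0.00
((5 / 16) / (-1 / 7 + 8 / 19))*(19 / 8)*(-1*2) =-5.34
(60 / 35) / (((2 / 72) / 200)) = 86400 / 7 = 12342.86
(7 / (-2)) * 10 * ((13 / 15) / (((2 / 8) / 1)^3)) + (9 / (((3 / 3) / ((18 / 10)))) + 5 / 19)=-548588 / 285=-1924.87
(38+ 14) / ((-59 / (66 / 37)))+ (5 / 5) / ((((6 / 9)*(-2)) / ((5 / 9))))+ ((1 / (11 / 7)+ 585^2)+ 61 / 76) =468416636164 / 1368741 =342224.45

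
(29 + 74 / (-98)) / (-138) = -692 / 3381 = -0.20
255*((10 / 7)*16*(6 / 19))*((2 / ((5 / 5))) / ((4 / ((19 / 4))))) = 30600 / 7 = 4371.43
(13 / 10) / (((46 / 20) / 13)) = 7.35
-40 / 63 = -0.63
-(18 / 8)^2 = -81 / 16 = -5.06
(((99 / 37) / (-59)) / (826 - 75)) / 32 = -99 / 52461856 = -0.00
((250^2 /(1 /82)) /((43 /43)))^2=26265625000000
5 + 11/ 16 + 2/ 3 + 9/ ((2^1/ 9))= 2249/ 48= 46.85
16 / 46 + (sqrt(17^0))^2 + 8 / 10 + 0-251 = -248.85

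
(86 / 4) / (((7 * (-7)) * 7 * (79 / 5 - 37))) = 215 / 72716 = 0.00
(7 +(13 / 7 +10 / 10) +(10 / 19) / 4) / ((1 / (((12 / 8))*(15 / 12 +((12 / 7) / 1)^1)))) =661593 / 14896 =44.41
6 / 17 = 0.35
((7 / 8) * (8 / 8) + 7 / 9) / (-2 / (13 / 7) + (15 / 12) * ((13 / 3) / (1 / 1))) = 1547 / 4062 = 0.38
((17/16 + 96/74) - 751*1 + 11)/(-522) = 145561/103008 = 1.41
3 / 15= 1 / 5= 0.20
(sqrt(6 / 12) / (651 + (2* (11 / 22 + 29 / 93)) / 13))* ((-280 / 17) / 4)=-0.00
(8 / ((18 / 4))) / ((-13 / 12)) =-64 / 39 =-1.64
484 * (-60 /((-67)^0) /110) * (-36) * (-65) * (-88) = 54362880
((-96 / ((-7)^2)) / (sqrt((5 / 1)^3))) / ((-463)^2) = -96 * sqrt(5) / 262602025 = -0.00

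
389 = 389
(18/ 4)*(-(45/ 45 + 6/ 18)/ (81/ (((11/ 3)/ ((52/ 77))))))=-847/ 2106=-0.40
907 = 907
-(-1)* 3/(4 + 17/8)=24/49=0.49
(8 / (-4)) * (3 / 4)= -3 / 2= -1.50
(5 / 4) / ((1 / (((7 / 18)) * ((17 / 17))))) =35 / 72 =0.49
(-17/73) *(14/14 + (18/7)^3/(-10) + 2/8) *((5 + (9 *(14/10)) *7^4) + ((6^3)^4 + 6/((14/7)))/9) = 25365689.80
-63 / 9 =-7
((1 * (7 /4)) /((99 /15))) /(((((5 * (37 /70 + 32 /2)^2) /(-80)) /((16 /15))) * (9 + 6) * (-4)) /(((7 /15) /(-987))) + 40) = -21952 /168172500903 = -0.00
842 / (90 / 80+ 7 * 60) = 6736 / 3369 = 2.00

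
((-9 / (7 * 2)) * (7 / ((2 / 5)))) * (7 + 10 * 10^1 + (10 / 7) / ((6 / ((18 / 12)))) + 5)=-70785 / 56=-1264.02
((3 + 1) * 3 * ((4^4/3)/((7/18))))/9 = 2048/7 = 292.57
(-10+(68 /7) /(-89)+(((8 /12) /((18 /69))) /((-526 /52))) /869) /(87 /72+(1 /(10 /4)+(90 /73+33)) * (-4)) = 37828230935360 /513845744066193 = 0.07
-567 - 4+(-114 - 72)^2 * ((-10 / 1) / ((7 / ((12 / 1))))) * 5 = -20761597 / 7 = -2965942.43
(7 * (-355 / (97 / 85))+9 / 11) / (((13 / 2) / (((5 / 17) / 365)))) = -4645204 / 17213911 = -0.27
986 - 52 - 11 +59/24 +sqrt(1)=22235/24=926.46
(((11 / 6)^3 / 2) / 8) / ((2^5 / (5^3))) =166375 / 110592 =1.50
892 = 892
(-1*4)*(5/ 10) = -2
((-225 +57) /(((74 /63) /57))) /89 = -301644 /3293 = -91.60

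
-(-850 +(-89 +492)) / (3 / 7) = 1043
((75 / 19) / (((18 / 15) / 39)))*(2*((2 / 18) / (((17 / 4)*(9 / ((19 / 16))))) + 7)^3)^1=93276269708984375 / 1058313024576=88136.75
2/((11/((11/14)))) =1/7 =0.14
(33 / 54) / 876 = 11 / 15768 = 0.00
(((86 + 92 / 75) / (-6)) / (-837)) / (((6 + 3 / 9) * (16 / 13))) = 42523 / 19083600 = 0.00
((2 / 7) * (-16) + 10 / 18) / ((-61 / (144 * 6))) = 24288 / 427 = 56.88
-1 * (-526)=526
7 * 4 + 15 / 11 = 323 / 11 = 29.36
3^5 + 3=246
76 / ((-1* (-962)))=0.08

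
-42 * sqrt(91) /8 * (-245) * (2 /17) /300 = 4.81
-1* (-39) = 39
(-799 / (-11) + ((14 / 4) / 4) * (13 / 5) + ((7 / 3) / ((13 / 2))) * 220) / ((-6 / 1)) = -2640679 / 102960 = -25.65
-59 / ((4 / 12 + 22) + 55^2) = -177 / 9142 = -0.02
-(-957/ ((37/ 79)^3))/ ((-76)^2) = 471838323/ 292571728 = 1.61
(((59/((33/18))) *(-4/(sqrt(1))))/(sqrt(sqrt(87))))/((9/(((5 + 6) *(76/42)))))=-17936 *87^(3/4)/5481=-93.22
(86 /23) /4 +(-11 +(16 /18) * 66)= 6707 /138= 48.60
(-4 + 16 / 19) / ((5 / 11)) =-132 / 19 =-6.95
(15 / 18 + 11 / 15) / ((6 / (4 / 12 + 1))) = 47 / 135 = 0.35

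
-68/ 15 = -4.53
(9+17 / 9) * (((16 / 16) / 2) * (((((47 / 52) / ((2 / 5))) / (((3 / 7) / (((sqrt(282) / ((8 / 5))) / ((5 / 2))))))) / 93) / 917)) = 11515 * sqrt(282) / 136839456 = 0.00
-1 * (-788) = 788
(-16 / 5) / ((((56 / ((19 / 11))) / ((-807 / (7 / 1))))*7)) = 30666 / 18865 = 1.63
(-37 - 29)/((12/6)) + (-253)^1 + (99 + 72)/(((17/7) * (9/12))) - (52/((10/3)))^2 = -185078/425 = -435.48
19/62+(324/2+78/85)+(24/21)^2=42486639/258230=164.53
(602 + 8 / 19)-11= 11237 / 19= 591.42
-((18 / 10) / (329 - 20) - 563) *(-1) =-289942 / 515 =-562.99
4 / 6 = 0.67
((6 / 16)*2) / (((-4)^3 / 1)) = -3 / 256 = -0.01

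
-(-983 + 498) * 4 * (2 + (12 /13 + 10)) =325920 /13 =25070.77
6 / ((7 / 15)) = 90 / 7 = 12.86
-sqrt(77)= -8.77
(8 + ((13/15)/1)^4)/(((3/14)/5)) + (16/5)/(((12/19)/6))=6993254/30375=230.23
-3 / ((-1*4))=3 / 4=0.75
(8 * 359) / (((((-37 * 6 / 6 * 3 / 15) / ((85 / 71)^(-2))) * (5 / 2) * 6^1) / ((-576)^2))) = -1601123549184 / 267325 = -5989426.91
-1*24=-24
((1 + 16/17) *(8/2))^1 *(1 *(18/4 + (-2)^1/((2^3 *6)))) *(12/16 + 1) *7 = 57673/136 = 424.07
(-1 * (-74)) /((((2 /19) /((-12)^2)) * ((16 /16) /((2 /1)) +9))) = 10656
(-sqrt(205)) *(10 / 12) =-5 *sqrt(205) / 6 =-11.93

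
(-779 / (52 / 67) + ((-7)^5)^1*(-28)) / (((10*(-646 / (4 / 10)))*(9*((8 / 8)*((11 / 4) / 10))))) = -24418799 / 2078505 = -11.75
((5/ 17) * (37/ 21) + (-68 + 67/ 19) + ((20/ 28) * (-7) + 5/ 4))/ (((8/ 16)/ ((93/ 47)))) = -56946535/ 212534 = -267.94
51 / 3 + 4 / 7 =123 / 7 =17.57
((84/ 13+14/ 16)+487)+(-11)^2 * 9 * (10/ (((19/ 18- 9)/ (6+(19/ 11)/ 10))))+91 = -819109/ 104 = -7876.05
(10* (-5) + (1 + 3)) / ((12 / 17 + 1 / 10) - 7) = 7820 / 1053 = 7.43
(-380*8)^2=9241600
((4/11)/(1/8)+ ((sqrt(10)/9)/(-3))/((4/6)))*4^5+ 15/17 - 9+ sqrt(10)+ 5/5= 555725/187 - 503*sqrt(10)/9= 2795.06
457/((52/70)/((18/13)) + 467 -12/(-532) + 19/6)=781470/804941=0.97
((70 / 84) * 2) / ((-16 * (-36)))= 5 / 1728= 0.00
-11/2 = -5.50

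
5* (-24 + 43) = 95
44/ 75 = 0.59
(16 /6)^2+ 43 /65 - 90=-48103 /585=-82.23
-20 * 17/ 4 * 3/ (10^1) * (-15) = 765/ 2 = 382.50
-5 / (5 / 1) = -1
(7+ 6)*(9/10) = 117/10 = 11.70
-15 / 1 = -15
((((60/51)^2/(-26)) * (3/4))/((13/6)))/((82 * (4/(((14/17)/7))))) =-0.00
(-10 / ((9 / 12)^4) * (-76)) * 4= 778240 / 81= 9607.90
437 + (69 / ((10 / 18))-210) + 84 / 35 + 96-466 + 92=378 / 5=75.60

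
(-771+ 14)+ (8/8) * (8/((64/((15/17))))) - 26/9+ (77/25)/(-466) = -5417116549/7129800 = -759.79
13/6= 2.17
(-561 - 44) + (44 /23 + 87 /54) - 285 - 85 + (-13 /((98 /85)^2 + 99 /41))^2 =-959.42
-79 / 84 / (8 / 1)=-79 / 672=-0.12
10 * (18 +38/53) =9920/53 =187.17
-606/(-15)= 202/5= 40.40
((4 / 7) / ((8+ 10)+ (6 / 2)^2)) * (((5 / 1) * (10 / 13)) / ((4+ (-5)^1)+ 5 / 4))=800 / 2457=0.33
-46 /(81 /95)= -4370 /81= -53.95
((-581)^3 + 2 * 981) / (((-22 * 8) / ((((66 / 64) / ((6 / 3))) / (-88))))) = -588362937 / 90112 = -6529.24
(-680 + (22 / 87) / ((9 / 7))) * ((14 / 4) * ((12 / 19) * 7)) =-52164028 / 4959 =-10519.06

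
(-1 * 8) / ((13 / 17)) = -136 / 13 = -10.46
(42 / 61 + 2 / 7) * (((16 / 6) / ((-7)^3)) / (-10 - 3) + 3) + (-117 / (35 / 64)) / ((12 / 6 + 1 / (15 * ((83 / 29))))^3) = -160874363064254368 / 7023082211950497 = -22.91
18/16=9/8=1.12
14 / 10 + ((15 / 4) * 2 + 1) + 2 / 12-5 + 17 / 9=313 / 45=6.96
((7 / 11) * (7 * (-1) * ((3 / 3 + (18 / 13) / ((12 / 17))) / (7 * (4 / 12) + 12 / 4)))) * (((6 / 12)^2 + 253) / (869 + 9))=-1042377 / 1460992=-0.71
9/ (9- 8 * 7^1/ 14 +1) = 3/ 2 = 1.50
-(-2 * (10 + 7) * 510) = 17340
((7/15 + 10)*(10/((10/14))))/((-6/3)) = -1099/15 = -73.27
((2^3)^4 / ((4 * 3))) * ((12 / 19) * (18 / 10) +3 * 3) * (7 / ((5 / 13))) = 29912064 / 475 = 62972.77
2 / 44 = 1 / 22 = 0.05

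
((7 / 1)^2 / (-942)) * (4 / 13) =-98 / 6123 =-0.02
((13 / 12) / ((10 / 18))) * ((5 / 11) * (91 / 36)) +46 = 25471 / 528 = 48.24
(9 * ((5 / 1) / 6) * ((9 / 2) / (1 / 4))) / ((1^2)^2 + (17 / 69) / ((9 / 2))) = 16767 / 131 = 127.99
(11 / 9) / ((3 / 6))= 22 / 9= 2.44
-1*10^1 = -10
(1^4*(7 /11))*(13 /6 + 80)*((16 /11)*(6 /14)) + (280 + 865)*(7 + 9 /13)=13905772 /1573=8840.29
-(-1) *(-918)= -918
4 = 4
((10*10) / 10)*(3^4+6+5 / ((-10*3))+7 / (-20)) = 5189 / 6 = 864.83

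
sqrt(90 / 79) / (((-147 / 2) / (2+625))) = -1254 * sqrt(790) / 3871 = -9.11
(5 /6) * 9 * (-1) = -15 /2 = -7.50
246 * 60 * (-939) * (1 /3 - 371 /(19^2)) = 3474149760 /361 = 9623683.55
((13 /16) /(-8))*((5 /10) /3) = -13 /768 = -0.02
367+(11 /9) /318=1050365 /2862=367.00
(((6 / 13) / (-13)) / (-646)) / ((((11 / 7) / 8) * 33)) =56 / 6605027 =0.00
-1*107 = -107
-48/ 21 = -16/ 7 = -2.29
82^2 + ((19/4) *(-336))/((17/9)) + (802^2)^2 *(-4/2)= -14066187011000/17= -827422765352.94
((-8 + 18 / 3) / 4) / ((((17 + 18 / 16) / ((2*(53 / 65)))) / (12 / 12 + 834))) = -70808 / 1885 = -37.56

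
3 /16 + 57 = 915 /16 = 57.19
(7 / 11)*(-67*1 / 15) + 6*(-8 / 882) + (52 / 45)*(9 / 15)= -89077 / 40425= -2.20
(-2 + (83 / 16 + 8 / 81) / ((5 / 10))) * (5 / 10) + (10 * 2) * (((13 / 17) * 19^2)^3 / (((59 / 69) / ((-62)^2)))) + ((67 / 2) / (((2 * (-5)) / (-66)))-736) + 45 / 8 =3552950310896984568691 / 1878338160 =1891539226832.82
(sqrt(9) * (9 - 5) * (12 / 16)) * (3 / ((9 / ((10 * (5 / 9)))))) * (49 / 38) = 1225 / 57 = 21.49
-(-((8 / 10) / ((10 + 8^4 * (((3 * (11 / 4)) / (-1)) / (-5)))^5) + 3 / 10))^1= 16646056845059637946337 / 55486856150198793144040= 0.30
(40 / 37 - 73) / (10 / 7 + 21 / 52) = -968604 / 24679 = -39.25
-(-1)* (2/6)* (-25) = -25/3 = -8.33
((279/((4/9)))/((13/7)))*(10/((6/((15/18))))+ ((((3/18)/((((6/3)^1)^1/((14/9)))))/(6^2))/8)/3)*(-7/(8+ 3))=-98441833/329472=-298.79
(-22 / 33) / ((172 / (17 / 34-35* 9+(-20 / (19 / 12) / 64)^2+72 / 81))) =16300735 / 13411872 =1.22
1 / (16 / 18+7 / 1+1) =9 / 80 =0.11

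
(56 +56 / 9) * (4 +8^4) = 2296000 / 9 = 255111.11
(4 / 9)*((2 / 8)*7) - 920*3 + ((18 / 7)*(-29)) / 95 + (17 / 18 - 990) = -44876281 / 11970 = -3749.06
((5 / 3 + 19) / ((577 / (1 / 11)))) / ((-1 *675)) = -0.00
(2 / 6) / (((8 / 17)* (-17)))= -1 / 24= -0.04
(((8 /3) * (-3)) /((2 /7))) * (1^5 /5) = -28 /5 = -5.60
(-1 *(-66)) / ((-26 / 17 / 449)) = -251889 / 13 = -19376.08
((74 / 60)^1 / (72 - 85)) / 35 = -37 / 13650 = -0.00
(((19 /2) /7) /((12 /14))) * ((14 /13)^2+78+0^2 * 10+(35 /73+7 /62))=1159036423 /9178728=126.27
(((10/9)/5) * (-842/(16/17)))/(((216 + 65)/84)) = -50099/843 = -59.43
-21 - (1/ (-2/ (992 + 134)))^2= -316990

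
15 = 15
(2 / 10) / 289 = 1 / 1445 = 0.00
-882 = -882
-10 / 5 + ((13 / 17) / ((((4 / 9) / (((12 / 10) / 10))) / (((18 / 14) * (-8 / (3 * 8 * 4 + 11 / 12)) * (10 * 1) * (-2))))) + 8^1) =4455174 / 691985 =6.44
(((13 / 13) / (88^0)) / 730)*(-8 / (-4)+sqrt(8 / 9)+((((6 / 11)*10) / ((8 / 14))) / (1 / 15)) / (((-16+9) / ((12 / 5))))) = -259 / 4015+sqrt(2) / 1095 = -0.06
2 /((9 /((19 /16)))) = 19 /72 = 0.26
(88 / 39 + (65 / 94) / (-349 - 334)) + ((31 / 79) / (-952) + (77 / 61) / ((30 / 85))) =11164395225941 / 1914501842344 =5.83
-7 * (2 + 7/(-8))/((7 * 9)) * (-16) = 2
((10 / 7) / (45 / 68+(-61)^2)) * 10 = 6800 / 1771511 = 0.00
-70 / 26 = -35 / 13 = -2.69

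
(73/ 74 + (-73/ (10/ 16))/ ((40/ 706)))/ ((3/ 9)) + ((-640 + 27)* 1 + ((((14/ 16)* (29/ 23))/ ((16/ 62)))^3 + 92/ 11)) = -217699509745083629/ 32453224038400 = -6708.10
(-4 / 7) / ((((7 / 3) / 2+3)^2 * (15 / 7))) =-48 / 3125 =-0.02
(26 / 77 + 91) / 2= 7033 / 154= 45.67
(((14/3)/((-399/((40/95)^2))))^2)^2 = 268435456/14521559183993082321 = 0.00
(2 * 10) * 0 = 0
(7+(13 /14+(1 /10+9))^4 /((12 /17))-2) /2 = 86041435439 /12005000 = 7167.13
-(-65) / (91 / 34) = 24.29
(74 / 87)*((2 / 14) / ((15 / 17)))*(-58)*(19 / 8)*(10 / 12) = -15.81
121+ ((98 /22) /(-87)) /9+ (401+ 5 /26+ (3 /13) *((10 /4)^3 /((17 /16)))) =2000855759 /3806946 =525.58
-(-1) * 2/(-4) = -1/2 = -0.50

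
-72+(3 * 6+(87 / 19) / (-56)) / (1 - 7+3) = -77.97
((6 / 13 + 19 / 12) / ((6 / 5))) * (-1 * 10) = -7975 / 468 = -17.04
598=598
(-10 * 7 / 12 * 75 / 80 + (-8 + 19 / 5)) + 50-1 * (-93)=21333 / 160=133.33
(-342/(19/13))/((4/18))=-1053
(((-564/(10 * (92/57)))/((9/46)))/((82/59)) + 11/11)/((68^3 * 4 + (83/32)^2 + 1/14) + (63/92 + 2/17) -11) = -73258060288/722626977766405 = -0.00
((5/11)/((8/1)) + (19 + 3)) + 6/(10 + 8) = 5911/264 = 22.39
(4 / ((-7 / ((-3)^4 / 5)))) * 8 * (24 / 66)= -10368 / 385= -26.93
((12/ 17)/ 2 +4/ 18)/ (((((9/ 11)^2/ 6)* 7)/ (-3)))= -21296/ 9639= -2.21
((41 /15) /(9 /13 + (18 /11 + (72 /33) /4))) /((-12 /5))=-5863 /14796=-0.40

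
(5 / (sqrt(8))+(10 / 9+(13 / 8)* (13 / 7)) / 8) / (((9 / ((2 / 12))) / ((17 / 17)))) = 2081 / 217728+5* sqrt(2) / 216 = 0.04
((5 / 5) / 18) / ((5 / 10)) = 1 / 9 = 0.11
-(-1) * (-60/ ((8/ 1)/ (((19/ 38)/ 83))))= -15/ 332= -0.05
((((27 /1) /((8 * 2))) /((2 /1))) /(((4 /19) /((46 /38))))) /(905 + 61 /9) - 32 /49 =-33337915 /51468032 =-0.65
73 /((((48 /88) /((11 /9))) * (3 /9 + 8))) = 8833 /450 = 19.63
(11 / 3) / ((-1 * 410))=-11 / 1230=-0.01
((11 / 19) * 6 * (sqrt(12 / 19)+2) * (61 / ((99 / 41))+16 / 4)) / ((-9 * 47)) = -11588 / 24111- 11588 * sqrt(57) / 458109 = -0.67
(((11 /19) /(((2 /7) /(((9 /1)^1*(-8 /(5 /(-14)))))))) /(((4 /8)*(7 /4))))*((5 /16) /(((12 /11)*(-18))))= -847 /114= -7.43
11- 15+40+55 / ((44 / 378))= 508.50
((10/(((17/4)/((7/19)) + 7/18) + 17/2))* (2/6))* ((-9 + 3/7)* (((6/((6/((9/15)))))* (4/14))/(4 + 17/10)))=-28800/684551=-0.04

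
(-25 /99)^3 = -15625 /970299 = -0.02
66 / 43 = 1.53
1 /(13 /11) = 11 /13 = 0.85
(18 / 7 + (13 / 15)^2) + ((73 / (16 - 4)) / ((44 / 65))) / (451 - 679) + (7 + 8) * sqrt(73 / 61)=7685137 / 2340800 + 15 * sqrt(4453) / 61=19.69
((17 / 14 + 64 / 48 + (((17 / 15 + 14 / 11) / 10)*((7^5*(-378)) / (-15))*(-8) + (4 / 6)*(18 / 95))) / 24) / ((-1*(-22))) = -894522884281 / 579348000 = -1544.02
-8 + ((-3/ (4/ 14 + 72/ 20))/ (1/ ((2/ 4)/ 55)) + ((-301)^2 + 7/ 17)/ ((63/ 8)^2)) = 273872981/ 188496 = 1452.94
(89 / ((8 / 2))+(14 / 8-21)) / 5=3 / 5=0.60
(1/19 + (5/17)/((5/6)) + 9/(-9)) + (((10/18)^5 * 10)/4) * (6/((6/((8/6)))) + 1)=-32696323/114436962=-0.29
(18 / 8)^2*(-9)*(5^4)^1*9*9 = -36905625 / 16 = -2306601.56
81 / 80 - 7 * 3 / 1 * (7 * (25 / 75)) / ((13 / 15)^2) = -868311 / 13520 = -64.22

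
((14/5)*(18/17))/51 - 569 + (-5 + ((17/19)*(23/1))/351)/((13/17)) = -72084939347/125277165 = -575.40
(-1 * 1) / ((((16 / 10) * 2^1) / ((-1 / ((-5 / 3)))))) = -3 / 16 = -0.19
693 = 693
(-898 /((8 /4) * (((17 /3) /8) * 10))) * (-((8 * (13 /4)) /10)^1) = 70044 /425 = 164.81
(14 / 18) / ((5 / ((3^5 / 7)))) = 27 / 5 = 5.40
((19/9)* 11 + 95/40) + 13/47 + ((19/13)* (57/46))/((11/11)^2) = 28011979/1011816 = 27.68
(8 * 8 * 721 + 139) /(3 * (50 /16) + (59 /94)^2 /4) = 52768592 /10801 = 4885.53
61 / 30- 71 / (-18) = 269 / 45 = 5.98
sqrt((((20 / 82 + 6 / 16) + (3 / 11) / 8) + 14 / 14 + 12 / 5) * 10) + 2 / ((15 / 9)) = 6 / 5 + 3 * sqrt(915981) / 451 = 7.57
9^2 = 81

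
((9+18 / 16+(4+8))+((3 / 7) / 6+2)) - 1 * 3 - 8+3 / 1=16.20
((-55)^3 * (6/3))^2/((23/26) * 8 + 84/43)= 15473478109375/1262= 12261076156.40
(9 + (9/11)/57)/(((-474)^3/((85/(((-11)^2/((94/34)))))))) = -0.00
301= 301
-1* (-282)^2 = -79524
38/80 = 19/40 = 0.48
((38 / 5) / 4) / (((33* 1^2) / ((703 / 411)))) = 0.10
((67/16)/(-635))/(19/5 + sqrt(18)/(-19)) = -459553/263897872-19095 * sqrt(2)/263897872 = -0.00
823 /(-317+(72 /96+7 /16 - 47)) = -13168 /5805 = -2.27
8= 8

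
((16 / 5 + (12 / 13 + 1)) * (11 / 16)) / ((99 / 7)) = 259 / 1040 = 0.25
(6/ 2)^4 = 81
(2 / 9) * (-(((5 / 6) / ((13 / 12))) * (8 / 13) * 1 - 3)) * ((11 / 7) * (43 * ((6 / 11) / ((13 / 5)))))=52460 / 6591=7.96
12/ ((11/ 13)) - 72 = -636/ 11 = -57.82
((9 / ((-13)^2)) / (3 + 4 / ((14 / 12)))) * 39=21 / 65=0.32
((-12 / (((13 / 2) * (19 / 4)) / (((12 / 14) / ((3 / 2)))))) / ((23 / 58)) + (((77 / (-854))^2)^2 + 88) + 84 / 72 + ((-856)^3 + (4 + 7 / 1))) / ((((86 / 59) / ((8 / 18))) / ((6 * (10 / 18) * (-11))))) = 53792203274305718669932375 / 7671064512642804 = 7012351830.13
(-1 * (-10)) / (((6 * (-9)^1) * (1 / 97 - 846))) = 485 / 2215647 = 0.00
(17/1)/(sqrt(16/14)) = 17 * sqrt(14)/4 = 15.90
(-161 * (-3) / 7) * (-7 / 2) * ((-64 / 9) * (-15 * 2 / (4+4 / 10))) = -128800 / 11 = -11709.09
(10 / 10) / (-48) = -1 / 48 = -0.02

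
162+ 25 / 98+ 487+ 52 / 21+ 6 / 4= 96025 / 147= 653.23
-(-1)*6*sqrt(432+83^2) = 6*sqrt(7321) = 513.38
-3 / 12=-1 / 4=-0.25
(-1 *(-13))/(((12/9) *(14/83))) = 3237/56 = 57.80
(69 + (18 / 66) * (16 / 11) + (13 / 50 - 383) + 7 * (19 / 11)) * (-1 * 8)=7290308 / 3025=2410.02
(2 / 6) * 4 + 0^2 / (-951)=4 / 3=1.33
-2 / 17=-0.12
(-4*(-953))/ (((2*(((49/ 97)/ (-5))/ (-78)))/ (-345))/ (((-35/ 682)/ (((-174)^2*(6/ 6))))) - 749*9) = -13819929500/ 24422593139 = -0.57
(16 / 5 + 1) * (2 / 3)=14 / 5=2.80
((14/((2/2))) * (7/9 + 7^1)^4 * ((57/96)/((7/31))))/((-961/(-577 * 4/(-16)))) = -16451351875/813564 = -20221.34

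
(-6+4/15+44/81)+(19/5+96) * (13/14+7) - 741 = 255611/5670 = 45.08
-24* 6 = -144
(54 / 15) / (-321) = -6 / 535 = -0.01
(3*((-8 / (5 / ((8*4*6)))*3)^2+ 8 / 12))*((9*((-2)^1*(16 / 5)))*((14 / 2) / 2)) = -64210650336 / 125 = -513685202.69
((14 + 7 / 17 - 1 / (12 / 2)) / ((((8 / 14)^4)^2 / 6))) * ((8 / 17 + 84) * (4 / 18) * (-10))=-15035379256135 / 10653696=-1411282.93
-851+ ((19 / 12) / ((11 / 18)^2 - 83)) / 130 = -155877697 / 183170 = -851.00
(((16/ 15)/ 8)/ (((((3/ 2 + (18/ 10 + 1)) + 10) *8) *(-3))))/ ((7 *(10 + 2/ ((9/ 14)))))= -1/ 236236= -0.00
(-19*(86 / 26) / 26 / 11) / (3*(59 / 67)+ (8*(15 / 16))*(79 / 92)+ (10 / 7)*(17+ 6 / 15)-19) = -0.01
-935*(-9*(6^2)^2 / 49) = 10905840 / 49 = 222568.16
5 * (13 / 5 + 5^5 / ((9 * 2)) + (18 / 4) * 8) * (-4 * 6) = -76396 / 3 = -25465.33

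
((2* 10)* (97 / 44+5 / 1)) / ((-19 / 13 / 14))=-288470 / 209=-1380.24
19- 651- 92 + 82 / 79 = -57114 / 79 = -722.96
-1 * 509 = -509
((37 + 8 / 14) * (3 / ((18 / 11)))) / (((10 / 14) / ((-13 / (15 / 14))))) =-263263 / 225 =-1170.06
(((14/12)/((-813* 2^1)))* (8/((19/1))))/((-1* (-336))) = -1/1112184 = -0.00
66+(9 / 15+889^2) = 3951938 / 5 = 790387.60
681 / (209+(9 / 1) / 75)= 17025 / 5228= 3.26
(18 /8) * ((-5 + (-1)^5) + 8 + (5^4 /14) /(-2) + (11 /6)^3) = -21409 /672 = -31.86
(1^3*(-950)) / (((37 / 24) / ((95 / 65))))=-433200 / 481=-900.62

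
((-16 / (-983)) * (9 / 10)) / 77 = 72 / 378455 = 0.00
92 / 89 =1.03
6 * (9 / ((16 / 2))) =27 / 4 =6.75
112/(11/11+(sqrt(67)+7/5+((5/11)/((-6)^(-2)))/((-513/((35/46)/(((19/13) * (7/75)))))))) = -7414383713440/1848952334937+3336686755600 * sqrt(67)/1848952334937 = 10.76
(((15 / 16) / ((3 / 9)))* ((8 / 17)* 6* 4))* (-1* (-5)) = 2700 / 17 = 158.82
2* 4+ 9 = 17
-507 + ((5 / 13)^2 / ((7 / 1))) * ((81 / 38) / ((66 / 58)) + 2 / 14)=-1754811731 / 3461458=-506.96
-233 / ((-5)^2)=-233 / 25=-9.32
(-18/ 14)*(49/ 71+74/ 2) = -24084/ 497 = -48.46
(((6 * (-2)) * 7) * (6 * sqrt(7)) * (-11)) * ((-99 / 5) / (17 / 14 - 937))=232848 * sqrt(7) / 1985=310.36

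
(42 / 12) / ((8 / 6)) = 21 / 8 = 2.62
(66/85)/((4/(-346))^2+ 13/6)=11851884/33073585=0.36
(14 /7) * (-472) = -944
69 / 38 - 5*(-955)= 181519 / 38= 4776.82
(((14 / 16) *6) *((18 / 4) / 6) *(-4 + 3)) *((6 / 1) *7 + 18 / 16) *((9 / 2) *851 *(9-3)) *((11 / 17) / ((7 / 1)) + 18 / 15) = -10972643373 / 2176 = -5042575.08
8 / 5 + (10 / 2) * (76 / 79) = 2532 / 395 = 6.41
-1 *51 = -51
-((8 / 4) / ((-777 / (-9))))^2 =-36 / 67081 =-0.00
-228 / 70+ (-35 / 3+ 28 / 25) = -7247 / 525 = -13.80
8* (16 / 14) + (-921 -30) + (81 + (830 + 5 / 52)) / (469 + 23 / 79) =-12684102383 / 13494936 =-939.92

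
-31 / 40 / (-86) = 31 / 3440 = 0.01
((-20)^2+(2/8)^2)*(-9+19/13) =-313649/104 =-3015.86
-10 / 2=-5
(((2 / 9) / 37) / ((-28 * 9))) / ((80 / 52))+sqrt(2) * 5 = -13 / 839160+5 * sqrt(2) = 7.07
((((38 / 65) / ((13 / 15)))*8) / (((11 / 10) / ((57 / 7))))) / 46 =259920 / 299299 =0.87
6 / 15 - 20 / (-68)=59 / 85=0.69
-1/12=-0.08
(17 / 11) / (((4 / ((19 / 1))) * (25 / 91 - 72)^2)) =2674763 / 1874476076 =0.00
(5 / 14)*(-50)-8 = -25.86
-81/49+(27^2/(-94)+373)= 1674703/4606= 363.59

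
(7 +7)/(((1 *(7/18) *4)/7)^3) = 5103/4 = 1275.75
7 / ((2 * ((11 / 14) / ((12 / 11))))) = 588 / 121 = 4.86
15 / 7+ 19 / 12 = 313 / 84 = 3.73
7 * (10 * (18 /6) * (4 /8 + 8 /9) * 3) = 875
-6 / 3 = -2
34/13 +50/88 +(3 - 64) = -33071/572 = -57.82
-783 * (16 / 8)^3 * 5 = -31320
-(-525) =525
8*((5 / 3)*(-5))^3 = -125000 / 27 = -4629.63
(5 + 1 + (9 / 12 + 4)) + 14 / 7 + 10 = 91 / 4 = 22.75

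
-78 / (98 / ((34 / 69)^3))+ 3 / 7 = 1788611 / 5365647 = 0.33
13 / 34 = 0.38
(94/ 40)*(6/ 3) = 47/ 10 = 4.70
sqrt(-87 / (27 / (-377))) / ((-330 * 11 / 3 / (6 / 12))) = -29 * sqrt(13) / 7260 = -0.01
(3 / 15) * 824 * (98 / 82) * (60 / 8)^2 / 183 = 60.54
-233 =-233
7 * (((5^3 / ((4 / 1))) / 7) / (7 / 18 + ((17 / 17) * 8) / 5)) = 5625 / 358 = 15.71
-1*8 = -8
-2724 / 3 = -908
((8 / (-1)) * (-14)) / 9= 112 / 9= 12.44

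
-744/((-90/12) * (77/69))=34224/385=88.89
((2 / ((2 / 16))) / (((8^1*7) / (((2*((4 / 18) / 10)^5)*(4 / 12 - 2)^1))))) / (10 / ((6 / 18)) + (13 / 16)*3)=-64 / 402234406875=-0.00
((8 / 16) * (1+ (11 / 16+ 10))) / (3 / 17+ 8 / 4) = 3179 / 1184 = 2.68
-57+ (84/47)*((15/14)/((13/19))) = -33117/611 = -54.20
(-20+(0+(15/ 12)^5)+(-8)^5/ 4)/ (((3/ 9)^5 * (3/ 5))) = -3404415015/ 1024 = -3324624.04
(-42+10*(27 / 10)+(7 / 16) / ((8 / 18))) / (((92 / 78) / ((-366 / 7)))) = 278343 / 448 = 621.30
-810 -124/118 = -47852/59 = -811.05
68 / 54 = 34 / 27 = 1.26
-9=-9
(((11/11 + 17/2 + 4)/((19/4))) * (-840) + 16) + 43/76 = -180181/76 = -2370.80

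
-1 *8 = -8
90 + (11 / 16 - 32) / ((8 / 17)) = 3003 / 128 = 23.46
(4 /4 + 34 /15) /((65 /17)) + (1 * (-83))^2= 6717608 /975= 6889.85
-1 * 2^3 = -8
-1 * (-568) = 568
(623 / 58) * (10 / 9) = 3115 / 261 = 11.93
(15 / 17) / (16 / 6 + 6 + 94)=45 / 5236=0.01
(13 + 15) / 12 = 7 / 3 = 2.33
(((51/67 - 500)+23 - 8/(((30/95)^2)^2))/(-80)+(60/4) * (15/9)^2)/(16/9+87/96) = 21.49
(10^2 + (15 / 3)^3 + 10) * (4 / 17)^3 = 15040 / 4913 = 3.06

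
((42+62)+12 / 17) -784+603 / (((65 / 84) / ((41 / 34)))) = 287746 / 1105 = 260.40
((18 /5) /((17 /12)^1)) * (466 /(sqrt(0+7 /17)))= 100656 * sqrt(119) /595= 1845.42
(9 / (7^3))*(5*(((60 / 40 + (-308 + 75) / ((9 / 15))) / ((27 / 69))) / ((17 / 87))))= -7740535 / 11662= -663.74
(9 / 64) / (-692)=-9 / 44288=-0.00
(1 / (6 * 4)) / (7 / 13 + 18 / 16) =13 / 519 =0.03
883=883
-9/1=-9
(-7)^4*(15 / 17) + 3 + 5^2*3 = 37341 / 17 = 2196.53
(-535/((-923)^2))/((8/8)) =-535/851929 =-0.00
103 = 103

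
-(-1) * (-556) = -556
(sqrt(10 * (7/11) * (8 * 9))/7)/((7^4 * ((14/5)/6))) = 180 * sqrt(385)/1294139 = 0.00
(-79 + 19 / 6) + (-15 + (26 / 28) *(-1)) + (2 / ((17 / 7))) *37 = -21881 / 357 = -61.29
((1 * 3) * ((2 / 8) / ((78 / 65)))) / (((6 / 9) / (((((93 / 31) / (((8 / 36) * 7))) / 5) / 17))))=81 / 3808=0.02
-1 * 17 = -17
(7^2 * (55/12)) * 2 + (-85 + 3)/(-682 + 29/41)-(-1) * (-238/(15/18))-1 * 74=8350759/93110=89.69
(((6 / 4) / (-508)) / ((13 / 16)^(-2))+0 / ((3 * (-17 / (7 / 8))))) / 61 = -0.00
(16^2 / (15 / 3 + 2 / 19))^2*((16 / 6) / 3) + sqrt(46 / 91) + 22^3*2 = sqrt(4186) / 91 + 1992634544 / 84681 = 23531.78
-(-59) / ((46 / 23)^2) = 59 / 4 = 14.75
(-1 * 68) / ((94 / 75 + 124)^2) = -95625 / 22061809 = -0.00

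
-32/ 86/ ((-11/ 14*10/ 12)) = 1344/ 2365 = 0.57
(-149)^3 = -3307949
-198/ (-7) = 198/ 7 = 28.29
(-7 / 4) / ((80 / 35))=-49 / 64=-0.77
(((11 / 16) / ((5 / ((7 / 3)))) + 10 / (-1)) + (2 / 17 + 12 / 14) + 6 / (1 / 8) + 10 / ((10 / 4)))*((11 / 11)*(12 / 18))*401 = 495845723 / 42840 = 11574.36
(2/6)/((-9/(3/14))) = -1/126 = -0.01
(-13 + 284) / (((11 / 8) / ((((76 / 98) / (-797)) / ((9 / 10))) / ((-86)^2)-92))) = -129622659556648 / 7148690703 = -18132.36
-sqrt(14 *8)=-4 *sqrt(7)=-10.58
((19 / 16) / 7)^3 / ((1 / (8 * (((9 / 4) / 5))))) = 61731 / 3512320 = 0.02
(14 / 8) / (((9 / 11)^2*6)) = 847 / 1944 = 0.44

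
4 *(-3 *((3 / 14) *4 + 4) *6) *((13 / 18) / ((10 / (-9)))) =7956 / 35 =227.31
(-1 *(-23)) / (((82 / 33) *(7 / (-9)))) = -6831 / 574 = -11.90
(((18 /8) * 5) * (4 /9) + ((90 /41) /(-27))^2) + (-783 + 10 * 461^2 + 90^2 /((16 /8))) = 32201804278 /15129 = 2128482.01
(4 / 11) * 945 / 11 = 3780 / 121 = 31.24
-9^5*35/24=-688905/8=-86113.12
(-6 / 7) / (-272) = 3 / 952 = 0.00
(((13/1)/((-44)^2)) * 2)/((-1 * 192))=-13/185856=-0.00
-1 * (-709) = 709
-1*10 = -10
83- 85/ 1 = -2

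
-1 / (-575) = 1 / 575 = 0.00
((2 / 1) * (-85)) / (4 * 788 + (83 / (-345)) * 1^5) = -58650 / 1087357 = -0.05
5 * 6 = 30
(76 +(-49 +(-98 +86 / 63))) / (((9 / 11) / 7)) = -48257 / 81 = -595.77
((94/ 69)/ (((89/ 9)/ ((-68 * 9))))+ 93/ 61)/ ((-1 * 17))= 10337253/ 2122739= 4.87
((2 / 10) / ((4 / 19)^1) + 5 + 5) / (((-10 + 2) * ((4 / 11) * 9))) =-803 / 1920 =-0.42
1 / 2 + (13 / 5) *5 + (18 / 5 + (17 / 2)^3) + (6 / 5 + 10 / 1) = 25697 / 40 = 642.42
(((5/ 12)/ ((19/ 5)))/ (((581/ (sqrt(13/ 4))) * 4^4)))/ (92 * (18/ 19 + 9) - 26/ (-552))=115 * sqrt(13)/ 285533556224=0.00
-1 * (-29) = 29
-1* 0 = 0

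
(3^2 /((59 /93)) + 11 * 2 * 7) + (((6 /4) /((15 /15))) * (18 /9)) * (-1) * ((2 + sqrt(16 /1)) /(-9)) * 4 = 10395 /59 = 176.19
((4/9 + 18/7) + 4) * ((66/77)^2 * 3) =5304/343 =15.46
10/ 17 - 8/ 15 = 14/ 255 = 0.05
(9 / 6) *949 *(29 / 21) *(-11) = -302731 / 14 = -21623.64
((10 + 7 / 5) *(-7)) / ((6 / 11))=-1463 / 10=-146.30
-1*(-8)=8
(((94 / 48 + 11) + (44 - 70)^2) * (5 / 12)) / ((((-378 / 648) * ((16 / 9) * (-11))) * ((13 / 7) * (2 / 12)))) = 744075 / 9152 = 81.30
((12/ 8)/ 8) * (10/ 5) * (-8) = -3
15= 15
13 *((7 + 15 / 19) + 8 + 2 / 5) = 19994 / 95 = 210.46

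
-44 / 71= -0.62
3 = 3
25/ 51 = 0.49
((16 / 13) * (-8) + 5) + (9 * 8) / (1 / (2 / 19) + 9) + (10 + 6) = 7237 / 481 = 15.05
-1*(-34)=34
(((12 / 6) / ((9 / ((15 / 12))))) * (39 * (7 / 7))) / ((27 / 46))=1495 / 81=18.46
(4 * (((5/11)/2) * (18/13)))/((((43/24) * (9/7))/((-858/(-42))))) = 480/43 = 11.16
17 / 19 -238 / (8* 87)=0.55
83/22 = 3.77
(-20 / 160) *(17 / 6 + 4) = -41 / 48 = -0.85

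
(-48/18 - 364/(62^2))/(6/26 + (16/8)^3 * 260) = -103493/77964969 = -0.00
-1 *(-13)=13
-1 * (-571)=571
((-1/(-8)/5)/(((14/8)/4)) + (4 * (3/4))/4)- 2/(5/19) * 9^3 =-775543/140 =-5539.59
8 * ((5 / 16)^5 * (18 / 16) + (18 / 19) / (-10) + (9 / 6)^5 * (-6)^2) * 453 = 98656408870479 / 99614720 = 990379.82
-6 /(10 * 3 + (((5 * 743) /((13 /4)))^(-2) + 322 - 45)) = -1324917600 /67791617369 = -0.02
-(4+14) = -18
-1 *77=-77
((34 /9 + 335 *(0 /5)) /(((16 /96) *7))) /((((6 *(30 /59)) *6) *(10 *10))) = 1003 /567000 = 0.00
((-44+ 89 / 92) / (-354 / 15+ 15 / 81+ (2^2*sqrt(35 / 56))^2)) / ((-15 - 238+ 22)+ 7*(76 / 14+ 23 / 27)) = -2886111 / 168278120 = -0.02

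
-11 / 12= -0.92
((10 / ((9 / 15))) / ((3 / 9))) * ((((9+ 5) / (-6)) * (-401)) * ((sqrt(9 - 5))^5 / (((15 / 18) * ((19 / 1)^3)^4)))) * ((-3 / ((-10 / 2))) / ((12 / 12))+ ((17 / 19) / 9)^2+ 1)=0.00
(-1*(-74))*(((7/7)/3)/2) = 12.33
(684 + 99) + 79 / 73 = 57238 / 73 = 784.08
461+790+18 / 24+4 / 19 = 95149 / 76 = 1251.96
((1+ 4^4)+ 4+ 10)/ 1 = 271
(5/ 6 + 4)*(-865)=-25085/ 6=-4180.83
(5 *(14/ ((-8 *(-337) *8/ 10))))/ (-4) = -0.01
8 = 8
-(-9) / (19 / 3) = 1.42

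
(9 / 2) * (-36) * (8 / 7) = -1296 / 7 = -185.14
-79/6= -13.17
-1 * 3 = -3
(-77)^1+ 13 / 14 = -1065 / 14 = -76.07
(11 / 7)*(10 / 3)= 110 / 21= 5.24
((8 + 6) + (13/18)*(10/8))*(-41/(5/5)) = -43993/72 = -611.01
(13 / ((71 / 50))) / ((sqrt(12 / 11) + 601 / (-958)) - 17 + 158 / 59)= -341479265398700 / 554890693676173 - 4153157429200 * sqrt(33) / 554890693676173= -0.66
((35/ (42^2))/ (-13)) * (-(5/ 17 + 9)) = 395/ 27846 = 0.01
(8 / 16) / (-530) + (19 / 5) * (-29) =-116813 / 1060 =-110.20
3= 3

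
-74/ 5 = -14.80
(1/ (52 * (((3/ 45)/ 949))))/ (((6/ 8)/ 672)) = 245280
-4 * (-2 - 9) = 44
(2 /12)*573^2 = 109443 /2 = 54721.50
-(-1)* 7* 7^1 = 49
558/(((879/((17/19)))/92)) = 290904/5567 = 52.26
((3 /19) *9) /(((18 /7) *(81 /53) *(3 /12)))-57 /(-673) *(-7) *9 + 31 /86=-104779543 /29691414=-3.53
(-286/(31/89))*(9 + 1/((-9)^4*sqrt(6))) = -7389.92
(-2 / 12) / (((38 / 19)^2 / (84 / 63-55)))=161 / 72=2.24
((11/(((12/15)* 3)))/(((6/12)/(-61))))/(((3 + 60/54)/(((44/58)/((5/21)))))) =-465003/1073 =-433.37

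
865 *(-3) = -2595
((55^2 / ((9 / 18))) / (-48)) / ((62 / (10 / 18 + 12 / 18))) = -33275 / 13392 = -2.48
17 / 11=1.55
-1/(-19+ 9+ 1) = 1/9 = 0.11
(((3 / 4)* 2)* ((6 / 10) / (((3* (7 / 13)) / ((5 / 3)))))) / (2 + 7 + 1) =13 / 140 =0.09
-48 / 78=-0.62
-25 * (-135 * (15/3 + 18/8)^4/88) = 2387073375/22528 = 105960.29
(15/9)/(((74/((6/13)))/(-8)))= -40/481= -0.08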